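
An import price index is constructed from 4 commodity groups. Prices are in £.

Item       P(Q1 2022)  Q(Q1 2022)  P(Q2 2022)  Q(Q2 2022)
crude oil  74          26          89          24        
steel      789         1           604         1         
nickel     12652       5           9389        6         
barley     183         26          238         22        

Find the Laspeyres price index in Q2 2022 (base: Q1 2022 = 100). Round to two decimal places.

79.25

Laspeyres price index uses base-period quantities as weights.
ΣP(Q2 2022)·Q(Q1 2022) = 89×26 + 604×1 + 9389×5 + 238×26 = 2314 + 604 + 46945 + 6188 = 56051
ΣP(Q1 2022)·Q(Q1 2022) = 74×26 + 789×1 + 12652×5 + 183×26 = 1924 + 789 + 63260 + 4758 = 70731
Index = 56051 / 70731 × 100 = 79.2453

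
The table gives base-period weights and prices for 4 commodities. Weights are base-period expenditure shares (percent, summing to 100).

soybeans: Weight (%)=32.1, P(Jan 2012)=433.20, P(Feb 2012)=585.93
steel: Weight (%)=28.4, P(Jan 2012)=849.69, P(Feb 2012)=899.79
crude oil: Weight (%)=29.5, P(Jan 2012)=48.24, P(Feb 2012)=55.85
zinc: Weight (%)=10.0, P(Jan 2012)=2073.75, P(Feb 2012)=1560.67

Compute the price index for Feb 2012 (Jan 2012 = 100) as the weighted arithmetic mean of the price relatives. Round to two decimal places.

115.17

soybeans: 32.1 × (585.93/433.20) = 32.1 × 1.352562 = 43.4173
steel: 28.4 × (899.79/849.69) = 28.4 × 1.058963 = 30.0745
crude oil: 29.5 × (55.85/48.24) = 29.5 × 1.157753 = 34.1537
zinc: 10.0 × (1560.67/2073.75) = 10.0 × 0.752583 = 7.5258
Index = Σ wᵢ·(p₁ᵢ/p₀ᵢ) = 43.4173 + 30.0745 + 34.1537 + 7.5258 = 115.1713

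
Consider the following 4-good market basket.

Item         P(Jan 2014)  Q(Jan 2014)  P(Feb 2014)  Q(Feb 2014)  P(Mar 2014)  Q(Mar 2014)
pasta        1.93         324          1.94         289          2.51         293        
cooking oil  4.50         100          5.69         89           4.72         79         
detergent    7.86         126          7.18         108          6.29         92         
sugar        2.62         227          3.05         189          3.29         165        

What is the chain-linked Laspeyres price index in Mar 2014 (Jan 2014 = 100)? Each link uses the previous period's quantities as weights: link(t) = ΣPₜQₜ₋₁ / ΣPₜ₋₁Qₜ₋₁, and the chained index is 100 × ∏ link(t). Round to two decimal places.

106.24

Link Jan 2014→Feb 2014:
ΣP(Feb 2014)Q(Jan 2014) = 1.94×324 + 5.69×100 + 7.18×126 + 3.05×227 = 628.56 + 569 + 904.68 + 692.35 = 2794.59
ΣP(Jan 2014)Q(Jan 2014) = 1.93×324 + 4.50×100 + 7.86×126 + 2.62×227 = 625.32 + 450 + 990.36 + 594.74 = 2660.42
link = 2794.59/2660.42 = 1.050432
Link Feb 2014→Mar 2014:
ΣP(Mar 2014)Q(Feb 2014) = 2.51×289 + 4.72×89 + 6.29×108 + 3.29×189 = 725.39 + 420.08 + 679.32 + 621.81 = 2446.6
ΣP(Feb 2014)Q(Feb 2014) = 1.94×289 + 5.69×89 + 7.18×108 + 3.05×189 = 560.66 + 506.41 + 775.44 + 576.45 = 2418.96
link = 2446.6/2418.96 = 1.011426
Chained index = 100 × 1.050432 × 1.011426 = 106.2435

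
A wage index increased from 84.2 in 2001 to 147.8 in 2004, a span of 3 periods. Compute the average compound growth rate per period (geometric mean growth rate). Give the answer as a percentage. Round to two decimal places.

20.63%

Growth factor = (147.8/84.2)^(1/3) = (1.755344)^(1/3) = 1.206297
Growth rate = 1.206297 − 1 = 0.206297 = 20.6297%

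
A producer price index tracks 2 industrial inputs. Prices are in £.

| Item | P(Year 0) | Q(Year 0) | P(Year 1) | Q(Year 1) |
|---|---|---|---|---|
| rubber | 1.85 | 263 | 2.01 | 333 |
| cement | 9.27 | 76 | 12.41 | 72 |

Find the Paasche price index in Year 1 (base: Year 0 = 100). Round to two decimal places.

Paasche price index uses current-period quantities as weights.
ΣP(Year 1)·Q(Year 1) = 2.01×333 + 12.41×72 = 669.33 + 893.52 = 1562.85
ΣP(Year 0)·Q(Year 1) = 1.85×333 + 9.27×72 = 616.05 + 667.44 = 1283.49
Index = 1562.85 / 1283.49 × 100 = 121.7657

121.77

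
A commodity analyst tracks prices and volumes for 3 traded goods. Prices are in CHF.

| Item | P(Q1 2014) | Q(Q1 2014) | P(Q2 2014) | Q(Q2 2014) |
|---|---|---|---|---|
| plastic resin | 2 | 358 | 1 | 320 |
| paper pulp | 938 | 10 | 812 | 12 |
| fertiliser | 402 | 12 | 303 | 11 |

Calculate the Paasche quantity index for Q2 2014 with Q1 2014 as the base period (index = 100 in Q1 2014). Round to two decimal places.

110.59

Paasche quantity index uses current-period prices as weights.
ΣP(Q2 2014)·Q(Q2 2014) = 1×320 + 812×12 + 303×11 = 320 + 9744 + 3333 = 13397
ΣP(Q2 2014)·Q(Q1 2014) = 1×358 + 812×10 + 303×12 = 358 + 8120 + 3636 = 12114
Index = 13397 / 12114 × 100 = 110.5911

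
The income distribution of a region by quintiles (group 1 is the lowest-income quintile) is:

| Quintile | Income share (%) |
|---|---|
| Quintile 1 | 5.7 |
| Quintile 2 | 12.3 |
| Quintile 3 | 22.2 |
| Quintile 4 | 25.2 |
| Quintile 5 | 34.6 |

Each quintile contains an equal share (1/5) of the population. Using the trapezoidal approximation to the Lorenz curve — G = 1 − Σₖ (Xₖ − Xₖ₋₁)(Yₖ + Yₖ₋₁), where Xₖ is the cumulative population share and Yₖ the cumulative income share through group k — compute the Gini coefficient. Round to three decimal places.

Cumulative income shares Yₖ: 0.0570, 0.1800, 0.4020, 0.6540, 1.0000
Σ (Xₖ−Xₖ₋₁)(Yₖ+Yₖ₋₁) = (1/5)(0.0570+0.0000) + (1/5)(0.1800+0.0570) + (1/5)(0.4020+0.1800) + (1/5)(0.6540+0.4020) + (1/5)(1.0000+0.6540)
  = 0.0114 + 0.0474 + 0.1164 + 0.2112 + 0.3308 = 0.7172
G = 1 − 0.7172 = 0.2828

0.283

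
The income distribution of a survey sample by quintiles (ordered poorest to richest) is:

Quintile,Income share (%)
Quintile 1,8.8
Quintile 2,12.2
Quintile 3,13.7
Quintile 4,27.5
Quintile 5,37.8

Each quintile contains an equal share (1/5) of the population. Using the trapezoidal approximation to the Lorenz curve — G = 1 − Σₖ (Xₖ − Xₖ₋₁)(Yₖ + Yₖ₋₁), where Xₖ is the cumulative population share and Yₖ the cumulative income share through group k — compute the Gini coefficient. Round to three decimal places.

Cumulative income shares Yₖ: 0.0880, 0.2100, 0.3470, 0.6220, 1.0000
Σ (Xₖ−Xₖ₋₁)(Yₖ+Yₖ₋₁) = (1/5)(0.0880+0.0000) + (1/5)(0.2100+0.0880) + (1/5)(0.3470+0.2100) + (1/5)(0.6220+0.3470) + (1/5)(1.0000+0.6220)
  = 0.0176 + 0.0596 + 0.1114 + 0.1938 + 0.3244 = 0.7068
G = 1 − 0.7068 = 0.2932

0.293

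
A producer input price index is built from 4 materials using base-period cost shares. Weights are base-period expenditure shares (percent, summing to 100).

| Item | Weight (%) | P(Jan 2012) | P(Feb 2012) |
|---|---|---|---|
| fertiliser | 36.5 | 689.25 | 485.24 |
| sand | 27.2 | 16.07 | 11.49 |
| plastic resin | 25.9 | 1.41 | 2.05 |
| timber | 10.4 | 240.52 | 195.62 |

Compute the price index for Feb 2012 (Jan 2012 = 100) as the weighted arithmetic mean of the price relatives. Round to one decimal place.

91.3

fertiliser: 36.5 × (485.24/689.25) = 36.5 × 0.704012 = 25.6964
sand: 27.2 × (11.49/16.07) = 27.2 × 0.714997 = 19.4479
plastic resin: 25.9 × (2.05/1.41) = 25.9 × 1.453901 = 37.6560
timber: 10.4 × (195.62/240.52) = 10.4 × 0.813321 = 8.4585
Index = Σ wᵢ·(p₁ᵢ/p₀ᵢ) = 25.6964 + 19.4479 + 37.6560 + 8.4585 = 91.2589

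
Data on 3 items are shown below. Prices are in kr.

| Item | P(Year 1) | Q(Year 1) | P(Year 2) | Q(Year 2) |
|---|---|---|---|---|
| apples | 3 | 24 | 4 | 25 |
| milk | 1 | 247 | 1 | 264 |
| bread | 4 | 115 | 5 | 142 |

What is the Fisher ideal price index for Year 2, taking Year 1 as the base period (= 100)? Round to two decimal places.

Laspeyres component (base-period weights):
ΣP(Year 2)Q(Year 1) = 4×24 + 1×247 + 5×115 = 96 + 247 + 575 = 918
ΣP(Year 1)Q(Year 1) = 3×24 + 1×247 + 4×115 = 72 + 247 + 460 = 779
L = 918 / 779 × 100 = 117.8434
Paasche component (current-period weights):
ΣP(Year 2)Q(Year 2) = 4×25 + 1×264 + 5×142 = 100 + 264 + 710 = 1074
ΣP(Year 1)Q(Year 2) = 3×25 + 1×264 + 4×142 = 75 + 264 + 568 = 907
P = 1074 / 907 × 100 = 118.4123
Fisher = √(L × P) = √(117.8434 × 118.4123) = 118.1275

118.13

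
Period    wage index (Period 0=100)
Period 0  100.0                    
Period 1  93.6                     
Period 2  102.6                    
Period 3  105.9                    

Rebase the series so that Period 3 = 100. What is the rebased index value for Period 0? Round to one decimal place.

94.4

Rebased(Period 0) = 100.0 / 105.9 × 100 = 94.4287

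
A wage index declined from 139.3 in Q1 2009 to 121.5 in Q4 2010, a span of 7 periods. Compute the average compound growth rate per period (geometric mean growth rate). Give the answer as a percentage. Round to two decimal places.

-1.93%

Growth factor = (121.5/139.3)^(1/7) = (0.872218)^(1/7) = 0.980659
Growth rate = 0.980659 − 1 = -0.019341 = -1.9341%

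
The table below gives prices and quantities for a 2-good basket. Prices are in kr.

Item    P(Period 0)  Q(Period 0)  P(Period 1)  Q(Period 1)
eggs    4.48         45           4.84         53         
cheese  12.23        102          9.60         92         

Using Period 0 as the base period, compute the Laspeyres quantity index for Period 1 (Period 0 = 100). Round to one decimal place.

Laspeyres quantity index uses base-period prices as weights.
ΣP(Period 0)·Q(Period 1) = 4.48×53 + 12.23×92 = 237.44 + 1125.16 = 1362.6
ΣP(Period 0)·Q(Period 0) = 4.48×45 + 12.23×102 = 201.6 + 1247.46 = 1449.06
Index = 1362.6 / 1449.06 × 100 = 94.0334

94.0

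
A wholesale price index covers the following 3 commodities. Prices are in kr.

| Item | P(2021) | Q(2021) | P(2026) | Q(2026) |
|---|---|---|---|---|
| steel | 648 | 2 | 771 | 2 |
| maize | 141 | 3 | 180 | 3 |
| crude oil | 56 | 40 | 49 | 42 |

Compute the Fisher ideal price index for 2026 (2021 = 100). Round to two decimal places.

Laspeyres component (base-period weights):
ΣP(2026)Q(2021) = 771×2 + 180×3 + 49×40 = 1542 + 540 + 1960 = 4042
ΣP(2021)Q(2021) = 648×2 + 141×3 + 56×40 = 1296 + 423 + 2240 = 3959
L = 4042 / 3959 × 100 = 102.0965
Paasche component (current-period weights):
ΣP(2026)Q(2026) = 771×2 + 180×3 + 49×42 = 1542 + 540 + 2058 = 4140
ΣP(2021)Q(2026) = 648×2 + 141×3 + 56×42 = 1296 + 423 + 2352 = 4071
P = 4140 / 4071 × 100 = 101.6949
Fisher = √(L × P) = √(102.0965 × 101.6949) = 101.8955

101.90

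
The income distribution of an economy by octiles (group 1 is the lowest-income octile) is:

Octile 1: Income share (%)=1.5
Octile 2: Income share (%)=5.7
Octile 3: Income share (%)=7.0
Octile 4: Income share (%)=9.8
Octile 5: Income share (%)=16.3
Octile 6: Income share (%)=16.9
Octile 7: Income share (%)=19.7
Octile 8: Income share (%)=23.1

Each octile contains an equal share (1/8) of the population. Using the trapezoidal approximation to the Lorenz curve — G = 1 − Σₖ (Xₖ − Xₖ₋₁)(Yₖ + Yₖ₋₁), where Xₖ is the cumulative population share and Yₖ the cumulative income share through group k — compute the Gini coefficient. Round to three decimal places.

Cumulative income shares Yₖ: 0.0150, 0.0720, 0.1420, 0.2400, 0.4030, 0.5720, 0.7690, 1.0000
Σ (Xₖ−Xₖ₋₁)(Yₖ+Yₖ₋₁) = (1/8)(0.0150+0.0000) + (1/8)(0.0720+0.0150) + (1/8)(0.1420+0.0720) + (1/8)(0.2400+0.1420) + (1/8)(0.4030+0.2400) + (1/8)(0.5720+0.4030) + (1/8)(0.7690+0.5720) + (1/8)(1.0000+0.7690)
  = 0.0019 + 0.0109 + 0.0268 + 0.0478 + 0.0804 + 0.1219 + 0.1676 + 0.2211 = 0.6783
G = 1 − 0.6783 = 0.3217

0.322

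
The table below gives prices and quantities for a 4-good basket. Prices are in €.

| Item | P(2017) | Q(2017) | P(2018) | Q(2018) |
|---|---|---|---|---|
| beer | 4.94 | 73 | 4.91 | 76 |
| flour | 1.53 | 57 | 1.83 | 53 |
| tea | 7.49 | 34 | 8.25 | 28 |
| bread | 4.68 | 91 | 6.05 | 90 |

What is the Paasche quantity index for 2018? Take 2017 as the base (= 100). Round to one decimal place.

Paasche quantity index uses current-period prices as weights.
ΣP(2018)·Q(2018) = 4.91×76 + 1.83×53 + 8.25×28 + 6.05×90 = 373.16 + 96.99 + 231 + 544.5 = 1245.65
ΣP(2018)·Q(2017) = 4.91×73 + 1.83×57 + 8.25×34 + 6.05×91 = 358.43 + 104.31 + 280.5 + 550.55 = 1293.79
Index = 1245.65 / 1293.79 × 100 = 96.2791

96.3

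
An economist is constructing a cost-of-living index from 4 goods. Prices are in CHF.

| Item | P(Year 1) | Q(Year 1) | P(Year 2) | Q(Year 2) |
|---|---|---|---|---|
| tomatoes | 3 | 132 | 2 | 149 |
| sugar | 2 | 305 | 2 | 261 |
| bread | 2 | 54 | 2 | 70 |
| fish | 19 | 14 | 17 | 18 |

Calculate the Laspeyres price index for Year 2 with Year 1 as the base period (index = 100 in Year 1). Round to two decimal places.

Laspeyres price index uses base-period quantities as weights.
ΣP(Year 2)·Q(Year 1) = 2×132 + 2×305 + 2×54 + 17×14 = 264 + 610 + 108 + 238 = 1220
ΣP(Year 1)·Q(Year 1) = 3×132 + 2×305 + 2×54 + 19×14 = 396 + 610 + 108 + 266 = 1380
Index = 1220 / 1380 × 100 = 88.4058

88.41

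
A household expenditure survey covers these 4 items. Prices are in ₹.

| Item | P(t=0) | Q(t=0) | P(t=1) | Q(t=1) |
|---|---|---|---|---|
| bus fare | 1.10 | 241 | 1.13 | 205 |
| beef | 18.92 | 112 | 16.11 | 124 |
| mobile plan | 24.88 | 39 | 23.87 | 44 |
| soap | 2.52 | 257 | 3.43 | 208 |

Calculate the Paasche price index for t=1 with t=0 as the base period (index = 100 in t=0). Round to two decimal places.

Paasche price index uses current-period quantities as weights.
ΣP(t=1)·Q(t=1) = 1.13×205 + 16.11×124 + 23.87×44 + 3.43×208 = 231.65 + 1997.64 + 1050.28 + 713.44 = 3993.01
ΣP(t=0)·Q(t=1) = 1.10×205 + 18.92×124 + 24.88×44 + 2.52×208 = 225.5 + 2346.08 + 1094.72 + 524.16 = 4190.46
Index = 3993.01 / 4190.46 × 100 = 95.2881

95.29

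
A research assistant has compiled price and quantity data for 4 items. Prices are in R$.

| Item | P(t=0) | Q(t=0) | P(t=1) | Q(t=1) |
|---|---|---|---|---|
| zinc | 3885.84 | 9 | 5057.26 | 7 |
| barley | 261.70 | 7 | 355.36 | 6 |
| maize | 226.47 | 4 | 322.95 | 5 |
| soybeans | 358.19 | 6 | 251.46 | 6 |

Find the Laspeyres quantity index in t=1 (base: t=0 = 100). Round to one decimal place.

Laspeyres quantity index uses base-period prices as weights.
ΣP(t=0)·Q(t=1) = 3885.84×7 + 261.70×6 + 226.47×5 + 358.19×6 = 27200.88 + 1570.2 + 1132.35 + 2149.14 = 32052.57
ΣP(t=0)·Q(t=0) = 3885.84×9 + 261.70×7 + 226.47×4 + 358.19×6 = 34972.56 + 1831.9 + 905.88 + 2149.14 = 39859.48
Index = 32052.57 / 39859.48 × 100 = 80.4139

80.4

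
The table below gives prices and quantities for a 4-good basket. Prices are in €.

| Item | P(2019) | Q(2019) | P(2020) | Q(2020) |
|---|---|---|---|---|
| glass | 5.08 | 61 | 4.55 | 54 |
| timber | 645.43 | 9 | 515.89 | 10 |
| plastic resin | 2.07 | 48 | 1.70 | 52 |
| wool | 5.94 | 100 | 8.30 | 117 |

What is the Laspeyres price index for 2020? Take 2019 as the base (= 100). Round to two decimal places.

Laspeyres price index uses base-period quantities as weights.
ΣP(2020)·Q(2019) = 4.55×61 + 515.89×9 + 1.70×48 + 8.30×100 = 277.55 + 4643.01 + 81.6 + 830 = 5832.16
ΣP(2019)·Q(2019) = 5.08×61 + 645.43×9 + 2.07×48 + 5.94×100 = 309.88 + 5808.87 + 99.36 + 594 = 6812.11
Index = 5832.16 / 6812.11 × 100 = 85.6146

85.61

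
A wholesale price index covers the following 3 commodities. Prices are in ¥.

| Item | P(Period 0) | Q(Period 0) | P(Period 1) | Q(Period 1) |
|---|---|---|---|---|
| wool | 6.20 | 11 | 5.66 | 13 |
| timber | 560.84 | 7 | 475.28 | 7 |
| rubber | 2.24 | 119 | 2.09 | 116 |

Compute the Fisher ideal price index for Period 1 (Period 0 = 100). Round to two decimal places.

Laspeyres component (base-period weights):
ΣP(Period 1)Q(Period 0) = 5.66×11 + 475.28×7 + 2.09×119 = 62.26 + 3326.96 + 248.71 = 3637.93
ΣP(Period 0)Q(Period 0) = 6.20×11 + 560.84×7 + 2.24×119 = 68.2 + 3925.88 + 266.56 = 4260.64
L = 3637.93 / 4260.64 × 100 = 85.3846
Paasche component (current-period weights):
ΣP(Period 1)Q(Period 1) = 5.66×13 + 475.28×7 + 2.09×116 = 73.58 + 3326.96 + 242.44 = 3642.98
ΣP(Period 0)Q(Period 1) = 6.20×13 + 560.84×7 + 2.24×116 = 80.6 + 3925.88 + 259.84 = 4266.32
P = 3642.98 / 4266.32 × 100 = 85.3893
Fisher = √(L × P) = √(85.3846 × 85.3893) = 85.3869

85.39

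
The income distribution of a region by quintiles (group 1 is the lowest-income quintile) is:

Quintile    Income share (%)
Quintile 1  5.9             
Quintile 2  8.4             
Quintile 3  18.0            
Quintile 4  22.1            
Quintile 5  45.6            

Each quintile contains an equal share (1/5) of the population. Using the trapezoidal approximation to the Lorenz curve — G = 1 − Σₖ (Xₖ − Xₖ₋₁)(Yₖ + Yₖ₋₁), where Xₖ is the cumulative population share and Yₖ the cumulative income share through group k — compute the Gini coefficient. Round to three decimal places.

Cumulative income shares Yₖ: 0.0590, 0.1430, 0.3230, 0.5440, 1.0000
Σ (Xₖ−Xₖ₋₁)(Yₖ+Yₖ₋₁) = (1/5)(0.0590+0.0000) + (1/5)(0.1430+0.0590) + (1/5)(0.3230+0.1430) + (1/5)(0.5440+0.3230) + (1/5)(1.0000+0.5440)
  = 0.0118 + 0.0404 + 0.0932 + 0.1734 + 0.3088 = 0.6276
G = 1 − 0.6276 = 0.3724

0.372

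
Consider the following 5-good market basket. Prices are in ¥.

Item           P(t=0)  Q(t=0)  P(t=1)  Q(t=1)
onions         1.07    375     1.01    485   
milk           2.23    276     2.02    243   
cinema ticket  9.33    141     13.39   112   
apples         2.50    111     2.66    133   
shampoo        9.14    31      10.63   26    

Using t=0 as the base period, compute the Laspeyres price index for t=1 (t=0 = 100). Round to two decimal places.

Laspeyres price index uses base-period quantities as weights.
ΣP(t=1)·Q(t=0) = 1.01×375 + 2.02×276 + 13.39×141 + 2.66×111 + 10.63×31 = 378.75 + 557.52 + 1887.99 + 295.26 + 329.53 = 3449.05
ΣP(t=0)·Q(t=0) = 1.07×375 + 2.23×276 + 9.33×141 + 2.50×111 + 9.14×31 = 401.25 + 615.48 + 1315.53 + 277.5 + 283.34 = 2893.1
Index = 3449.05 / 2893.1 × 100 = 119.2164

119.22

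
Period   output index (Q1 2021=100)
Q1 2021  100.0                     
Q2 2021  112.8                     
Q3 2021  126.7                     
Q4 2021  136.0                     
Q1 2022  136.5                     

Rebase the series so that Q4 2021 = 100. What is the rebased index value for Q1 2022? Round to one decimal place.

Rebased(Q1 2022) = 136.5 / 136.0 × 100 = 100.3676

100.4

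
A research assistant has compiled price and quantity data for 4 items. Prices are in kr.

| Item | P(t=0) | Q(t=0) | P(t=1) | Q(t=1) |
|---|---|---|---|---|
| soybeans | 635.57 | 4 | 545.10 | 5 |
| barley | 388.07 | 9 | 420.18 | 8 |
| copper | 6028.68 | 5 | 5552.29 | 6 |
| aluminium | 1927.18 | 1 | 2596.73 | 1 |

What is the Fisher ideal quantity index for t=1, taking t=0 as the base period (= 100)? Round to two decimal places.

116.05

Laspeyres component (base-period weights):
ΣP(t=0)Q(t=1) = 635.57×5 + 388.07×8 + 6028.68×6 + 1927.18×1 = 3177.85 + 3104.56 + 36172.08 + 1927.18 = 44381.67
ΣP(t=0)Q(t=0) = 635.57×4 + 388.07×9 + 6028.68×5 + 1927.18×1 = 2542.28 + 3492.63 + 30143.4 + 1927.18 = 38105.49
L = 44381.67 / 38105.49 × 100 = 116.4705
Paasche component (current-period weights):
ΣP(t=1)Q(t=1) = 545.10×5 + 420.18×8 + 5552.29×6 + 2596.73×1 = 2725.5 + 3361.44 + 33313.74 + 2596.73 = 41997.41
ΣP(t=1)Q(t=0) = 545.10×4 + 420.18×9 + 5552.29×5 + 2596.73×1 = 2180.4 + 3781.62 + 27761.45 + 2596.73 = 36320.2
P = 41997.41 / 36320.2 × 100 = 115.6310
Fisher = √(L × P) = √(116.4705 × 115.6310) = 116.0500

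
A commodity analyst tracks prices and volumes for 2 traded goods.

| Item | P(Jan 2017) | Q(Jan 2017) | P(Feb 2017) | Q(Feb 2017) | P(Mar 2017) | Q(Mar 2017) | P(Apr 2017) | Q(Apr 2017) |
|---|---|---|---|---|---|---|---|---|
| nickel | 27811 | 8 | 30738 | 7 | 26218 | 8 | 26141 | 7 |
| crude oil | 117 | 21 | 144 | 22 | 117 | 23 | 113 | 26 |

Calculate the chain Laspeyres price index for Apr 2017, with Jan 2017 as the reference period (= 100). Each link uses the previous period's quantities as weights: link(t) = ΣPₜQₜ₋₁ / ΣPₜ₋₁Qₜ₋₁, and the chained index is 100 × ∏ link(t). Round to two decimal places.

94.01

Link Jan 2017→Feb 2017:
ΣP(Feb 2017)Q(Jan 2017) = 30738×8 + 144×21 = 245904 + 3024 = 248928
ΣP(Jan 2017)Q(Jan 2017) = 27811×8 + 117×21 = 222488 + 2457 = 224945
link = 248928/224945 = 1.106617
Link Feb 2017→Mar 2017:
ΣP(Mar 2017)Q(Feb 2017) = 26218×7 + 117×22 = 183526 + 2574 = 186100
ΣP(Feb 2017)Q(Feb 2017) = 30738×7 + 144×22 = 215166 + 3168 = 218334
link = 186100/218334 = 0.852364
Link Mar 2017→Apr 2017:
ΣP(Apr 2017)Q(Mar 2017) = 26141×8 + 113×23 = 209128 + 2599 = 211727
ΣP(Mar 2017)Q(Mar 2017) = 26218×8 + 117×23 = 209744 + 2691 = 212435
link = 211727/212435 = 0.996667
Chained index = 100 × 1.106617 × 0.852364 × 0.996667 = 94.0097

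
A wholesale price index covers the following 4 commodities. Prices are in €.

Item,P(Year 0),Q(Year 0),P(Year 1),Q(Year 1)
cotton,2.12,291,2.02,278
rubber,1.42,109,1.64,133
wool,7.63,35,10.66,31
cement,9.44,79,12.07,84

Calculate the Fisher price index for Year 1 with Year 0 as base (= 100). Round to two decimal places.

117.40

Laspeyres component (base-period weights):
ΣP(Year 1)Q(Year 0) = 2.02×291 + 1.64×109 + 10.66×35 + 12.07×79 = 587.82 + 178.76 + 373.1 + 953.53 = 2093.21
ΣP(Year 0)Q(Year 0) = 2.12×291 + 1.42×109 + 7.63×35 + 9.44×79 = 616.92 + 154.78 + 267.05 + 745.76 = 1784.51
L = 2093.21 / 1784.51 × 100 = 117.2989
Paasche component (current-period weights):
ΣP(Year 1)Q(Year 1) = 2.02×278 + 1.64×133 + 10.66×31 + 12.07×84 = 561.56 + 218.12 + 330.46 + 1013.88 = 2124.02
ΣP(Year 0)Q(Year 1) = 2.12×278 + 1.42×133 + 7.63×31 + 9.44×84 = 589.36 + 188.86 + 236.53 + 792.96 = 1807.71
P = 2124.02 / 1807.71 × 100 = 117.4978
Fisher = √(L × P) = √(117.2989 × 117.4978) = 117.3983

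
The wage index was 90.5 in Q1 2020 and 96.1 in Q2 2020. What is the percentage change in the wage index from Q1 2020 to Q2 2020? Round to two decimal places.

6.19%

Change = (96.1 − 90.5) / 90.5 × 100
       = 5.6 / 90.5 × 100 = 6.1878%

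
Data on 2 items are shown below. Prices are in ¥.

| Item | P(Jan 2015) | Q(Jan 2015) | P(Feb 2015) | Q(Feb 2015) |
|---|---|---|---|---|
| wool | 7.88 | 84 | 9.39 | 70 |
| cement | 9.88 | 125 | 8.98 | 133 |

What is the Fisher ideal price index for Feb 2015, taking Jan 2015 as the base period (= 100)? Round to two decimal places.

Laspeyres component (base-period weights):
ΣP(Feb 2015)Q(Jan 2015) = 9.39×84 + 8.98×125 = 788.76 + 1122.5 = 1911.26
ΣP(Jan 2015)Q(Jan 2015) = 7.88×84 + 9.88×125 = 661.92 + 1235 = 1896.92
L = 1911.26 / 1896.92 × 100 = 100.7560
Paasche component (current-period weights):
ΣP(Feb 2015)Q(Feb 2015) = 9.39×70 + 8.98×133 = 657.3 + 1194.34 = 1851.64
ΣP(Jan 2015)Q(Feb 2015) = 7.88×70 + 9.88×133 = 551.6 + 1314.04 = 1865.64
P = 1851.64 / 1865.64 × 100 = 99.2496
Fisher = √(L × P) = √(100.7560 × 99.2496) = 99.9999

100.00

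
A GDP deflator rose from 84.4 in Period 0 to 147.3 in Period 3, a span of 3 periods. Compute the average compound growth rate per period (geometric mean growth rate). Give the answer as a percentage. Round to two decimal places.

Growth factor = (147.3/84.4)^(1/3) = (1.745261)^(1/3) = 1.203982
Growth rate = 1.203982 − 1 = 0.203982 = 20.3982%

20.40%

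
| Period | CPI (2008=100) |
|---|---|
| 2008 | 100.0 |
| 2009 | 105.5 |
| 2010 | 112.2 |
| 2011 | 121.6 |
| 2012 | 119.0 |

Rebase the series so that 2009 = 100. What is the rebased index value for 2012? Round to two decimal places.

Rebased(2012) = 119.0 / 105.5 × 100 = 112.7962

112.80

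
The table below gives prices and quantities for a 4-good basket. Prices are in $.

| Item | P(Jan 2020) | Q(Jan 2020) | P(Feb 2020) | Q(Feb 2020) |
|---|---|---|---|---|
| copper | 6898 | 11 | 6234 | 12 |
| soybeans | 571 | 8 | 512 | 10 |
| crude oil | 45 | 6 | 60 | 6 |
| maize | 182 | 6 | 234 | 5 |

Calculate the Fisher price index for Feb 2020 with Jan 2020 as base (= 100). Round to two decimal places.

Laspeyres component (base-period weights):
ΣP(Feb 2020)Q(Jan 2020) = 6234×11 + 512×8 + 60×6 + 234×6 = 68574 + 4096 + 360 + 1404 = 74434
ΣP(Jan 2020)Q(Jan 2020) = 6898×11 + 571×8 + 45×6 + 182×6 = 75878 + 4568 + 270 + 1092 = 81808
L = 74434 / 81808 × 100 = 90.9862
Paasche component (current-period weights):
ΣP(Feb 2020)Q(Feb 2020) = 6234×12 + 512×10 + 60×6 + 234×5 = 74808 + 5120 + 360 + 1170 = 81458
ΣP(Jan 2020)Q(Feb 2020) = 6898×12 + 571×10 + 45×6 + 182×5 = 82776 + 5710 + 270 + 910 = 89666
P = 81458 / 89666 × 100 = 90.8460
Fisher = √(L × P) = √(90.9862 × 90.8460) = 90.9161

90.92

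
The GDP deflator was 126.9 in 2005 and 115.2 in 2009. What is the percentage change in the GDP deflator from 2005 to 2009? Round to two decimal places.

-9.22%

Change = (115.2 − 126.9) / 126.9 × 100
       = -11.7 / 126.9 × 100 = -9.2199%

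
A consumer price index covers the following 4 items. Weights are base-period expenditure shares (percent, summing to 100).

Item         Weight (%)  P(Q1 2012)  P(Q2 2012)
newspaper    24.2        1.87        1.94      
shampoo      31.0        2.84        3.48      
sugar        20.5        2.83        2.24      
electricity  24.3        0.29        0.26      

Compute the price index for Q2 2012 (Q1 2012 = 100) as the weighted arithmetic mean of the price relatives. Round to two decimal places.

101.10

newspaper: 24.2 × (1.94/1.87) = 24.2 × 1.037433 = 25.1059
shampoo: 31.0 × (3.48/2.84) = 31.0 × 1.225352 = 37.9859
sugar: 20.5 × (2.24/2.83) = 20.5 × 0.791519 = 16.2261
electricity: 24.3 × (0.26/0.29) = 24.3 × 0.896552 = 21.7862
Index = Σ wᵢ·(p₁ᵢ/p₀ᵢ) = 25.1059 + 37.9859 + 16.2261 + 21.7862 = 101.1042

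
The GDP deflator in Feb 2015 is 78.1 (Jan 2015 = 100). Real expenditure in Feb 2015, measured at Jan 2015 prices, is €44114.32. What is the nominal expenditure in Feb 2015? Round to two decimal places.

34453.28

Nominal = Real × (Index/100) = 44114.32 × (78.1/100)
        = 44114.32 × 0.781 = 34453.2839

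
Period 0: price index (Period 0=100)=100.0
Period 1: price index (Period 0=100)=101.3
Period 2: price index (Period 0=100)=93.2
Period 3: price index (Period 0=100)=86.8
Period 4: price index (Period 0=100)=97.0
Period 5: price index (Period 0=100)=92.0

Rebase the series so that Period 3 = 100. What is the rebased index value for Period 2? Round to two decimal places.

107.37

Rebased(Period 2) = 93.2 / 86.8 × 100 = 107.3733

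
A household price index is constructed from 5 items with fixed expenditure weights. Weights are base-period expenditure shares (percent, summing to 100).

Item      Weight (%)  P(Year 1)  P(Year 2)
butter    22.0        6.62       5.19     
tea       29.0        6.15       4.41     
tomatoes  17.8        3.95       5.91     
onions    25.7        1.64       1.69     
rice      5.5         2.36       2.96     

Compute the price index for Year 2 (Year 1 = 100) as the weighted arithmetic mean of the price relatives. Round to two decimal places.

butter: 22.0 × (5.19/6.62) = 22.0 × 0.783988 = 17.2477
tea: 29.0 × (4.41/6.15) = 29.0 × 0.717073 = 20.7951
tomatoes: 17.8 × (5.91/3.95) = 17.8 × 1.496203 = 26.6324
onions: 25.7 × (1.69/1.64) = 25.7 × 1.030488 = 26.4835
rice: 5.5 × (2.96/2.36) = 5.5 × 1.254237 = 6.8983
Index = Σ wᵢ·(p₁ᵢ/p₀ᵢ) = 17.2477 + 20.7951 + 26.6324 + 26.4835 + 6.8983 = 98.0571

98.06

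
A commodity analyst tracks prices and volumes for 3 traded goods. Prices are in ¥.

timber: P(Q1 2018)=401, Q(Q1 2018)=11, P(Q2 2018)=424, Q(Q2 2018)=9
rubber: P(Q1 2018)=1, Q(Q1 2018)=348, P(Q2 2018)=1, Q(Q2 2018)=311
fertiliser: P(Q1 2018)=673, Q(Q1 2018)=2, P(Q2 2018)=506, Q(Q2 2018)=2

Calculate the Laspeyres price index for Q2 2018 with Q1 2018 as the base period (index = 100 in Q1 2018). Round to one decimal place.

Laspeyres price index uses base-period quantities as weights.
ΣP(Q2 2018)·Q(Q1 2018) = 424×11 + 1×348 + 506×2 = 4664 + 348 + 1012 = 6024
ΣP(Q1 2018)·Q(Q1 2018) = 401×11 + 1×348 + 673×2 = 4411 + 348 + 1346 = 6105
Index = 6024 / 6105 × 100 = 98.6732

98.7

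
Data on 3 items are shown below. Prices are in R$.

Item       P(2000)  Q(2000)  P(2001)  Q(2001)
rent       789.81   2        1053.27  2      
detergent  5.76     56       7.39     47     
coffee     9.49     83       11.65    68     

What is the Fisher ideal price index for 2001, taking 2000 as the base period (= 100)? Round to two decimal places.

Laspeyres component (base-period weights):
ΣP(2001)Q(2000) = 1053.27×2 + 7.39×56 + 11.65×83 = 2106.54 + 413.84 + 966.95 = 3487.33
ΣP(2000)Q(2000) = 789.81×2 + 5.76×56 + 9.49×83 = 1579.62 + 322.56 + 787.67 = 2689.85
L = 3487.33 / 2689.85 × 100 = 129.6477
Paasche component (current-period weights):
ΣP(2001)Q(2001) = 1053.27×2 + 7.39×47 + 11.65×68 = 2106.54 + 347.33 + 792.2 = 3246.07
ΣP(2000)Q(2001) = 789.81×2 + 5.76×47 + 9.49×68 = 1579.62 + 270.72 + 645.32 = 2495.66
P = 3246.07 / 2495.66 × 100 = 130.0686
Fisher = √(L × P) = √(129.6477 × 130.0686) = 129.8580

129.86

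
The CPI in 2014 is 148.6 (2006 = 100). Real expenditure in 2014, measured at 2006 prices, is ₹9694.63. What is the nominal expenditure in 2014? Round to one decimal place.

14406.2

Nominal = Real × (Index/100) = 9694.63 × (148.6/100)
        = 9694.63 × 1.486 = 14406.2202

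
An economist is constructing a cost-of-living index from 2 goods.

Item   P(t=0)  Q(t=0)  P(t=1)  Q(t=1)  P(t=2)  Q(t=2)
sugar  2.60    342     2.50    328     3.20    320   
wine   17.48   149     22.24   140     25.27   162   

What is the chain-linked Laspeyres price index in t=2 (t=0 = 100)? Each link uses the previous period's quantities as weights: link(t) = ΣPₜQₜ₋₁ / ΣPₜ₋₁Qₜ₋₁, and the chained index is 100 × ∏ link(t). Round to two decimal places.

139.15

Link t=0→t=1:
ΣP(t=1)Q(t=0) = 2.50×342 + 22.24×149 = 855 + 3313.76 = 4168.76
ΣP(t=0)Q(t=0) = 2.60×342 + 17.48×149 = 889.2 + 2604.52 = 3493.72
link = 4168.76/3493.72 = 1.193215
Link t=1→t=2:
ΣP(t=2)Q(t=1) = 3.20×328 + 25.27×140 = 1049.6 + 3537.8 = 4587.4
ΣP(t=1)Q(t=1) = 2.50×328 + 22.24×140 = 820 + 3113.6 = 3933.6
link = 4587.4/3933.6 = 1.166209
Chained index = 100 × 1.193215 × 1.166209 = 139.1538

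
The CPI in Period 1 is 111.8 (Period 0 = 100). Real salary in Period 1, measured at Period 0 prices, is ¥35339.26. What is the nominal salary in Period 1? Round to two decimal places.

39509.29

Nominal = Real × (Index/100) = 35339.26 × (111.8/100)
        = 35339.26 × 1.118 = 39509.2927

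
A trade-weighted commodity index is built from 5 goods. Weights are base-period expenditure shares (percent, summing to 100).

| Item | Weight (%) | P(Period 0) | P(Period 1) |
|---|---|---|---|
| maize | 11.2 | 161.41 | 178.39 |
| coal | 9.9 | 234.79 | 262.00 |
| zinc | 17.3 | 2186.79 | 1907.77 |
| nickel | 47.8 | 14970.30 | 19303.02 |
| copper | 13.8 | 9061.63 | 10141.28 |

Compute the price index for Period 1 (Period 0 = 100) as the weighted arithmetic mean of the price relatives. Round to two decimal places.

maize: 11.2 × (178.39/161.41) = 11.2 × 1.105198 = 12.3782
coal: 9.9 × (262.00/234.79) = 9.9 × 1.115891 = 11.0473
zinc: 17.3 × (1907.77/2186.79) = 17.3 × 0.872407 = 15.0926
nickel: 47.8 × (19303.02/14970.30) = 47.8 × 1.289421 = 61.6343
copper: 13.8 × (10141.28/9061.63) = 13.8 × 1.119145 = 15.4442
Index = Σ wᵢ·(p₁ᵢ/p₀ᵢ) = 12.3782 + 11.0473 + 15.0926 + 61.6343 + 15.4442 = 115.5967

115.60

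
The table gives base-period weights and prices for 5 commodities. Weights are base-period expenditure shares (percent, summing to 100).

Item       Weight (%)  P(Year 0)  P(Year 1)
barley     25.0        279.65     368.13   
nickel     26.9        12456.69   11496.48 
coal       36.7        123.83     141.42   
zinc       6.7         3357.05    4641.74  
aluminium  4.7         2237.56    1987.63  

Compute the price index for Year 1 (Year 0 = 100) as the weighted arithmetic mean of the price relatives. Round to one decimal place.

113.1

barley: 25.0 × (368.13/279.65) = 25.0 × 1.316395 = 32.9099
nickel: 26.9 × (11496.48/12456.69) = 26.9 × 0.922916 = 24.8264
coal: 36.7 × (141.42/123.83) = 36.7 × 1.142050 = 41.9132
zinc: 6.7 × (4641.74/3357.05) = 6.7 × 1.382684 = 9.2640
aluminium: 4.7 × (1987.63/2237.56) = 4.7 × 0.888302 = 4.1750
Index = Σ wᵢ·(p₁ᵢ/p₀ᵢ) = 32.9099 + 24.8264 + 41.9132 + 9.2640 + 4.1750 = 113.0886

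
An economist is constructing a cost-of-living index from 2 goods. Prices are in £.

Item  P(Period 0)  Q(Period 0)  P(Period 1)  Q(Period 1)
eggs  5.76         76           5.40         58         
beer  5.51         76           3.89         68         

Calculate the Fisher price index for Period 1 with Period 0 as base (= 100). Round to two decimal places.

Laspeyres component (base-period weights):
ΣP(Period 1)Q(Period 0) = 5.40×76 + 3.89×76 = 410.4 + 295.64 = 706.04
ΣP(Period 0)Q(Period 0) = 5.76×76 + 5.51×76 = 437.76 + 418.76 = 856.52
L = 706.04 / 856.52 × 100 = 82.4312
Paasche component (current-period weights):
ΣP(Period 1)Q(Period 1) = 5.40×58 + 3.89×68 = 313.2 + 264.52 = 577.72
ΣP(Period 0)Q(Period 1) = 5.76×58 + 5.51×68 = 334.08 + 374.68 = 708.76
P = 577.72 / 708.76 × 100 = 81.5114
Fisher = √(L × P) = √(82.4312 × 81.5114) = 81.9700

81.97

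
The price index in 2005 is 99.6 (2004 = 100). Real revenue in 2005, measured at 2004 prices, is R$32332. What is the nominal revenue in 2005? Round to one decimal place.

32202.7

Nominal = Real × (Index/100) = 32332 × (99.6/100)
        = 32332 × 0.996 = 32202.6720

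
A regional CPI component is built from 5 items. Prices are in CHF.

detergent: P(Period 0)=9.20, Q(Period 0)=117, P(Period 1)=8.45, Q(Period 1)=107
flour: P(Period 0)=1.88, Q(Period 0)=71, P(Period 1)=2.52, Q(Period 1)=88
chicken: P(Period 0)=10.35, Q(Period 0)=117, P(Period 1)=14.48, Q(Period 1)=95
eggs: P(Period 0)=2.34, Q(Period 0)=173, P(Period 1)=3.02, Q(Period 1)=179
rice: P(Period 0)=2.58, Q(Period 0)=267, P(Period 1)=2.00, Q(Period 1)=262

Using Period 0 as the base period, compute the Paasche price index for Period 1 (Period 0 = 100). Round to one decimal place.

110.5

Paasche price index uses current-period quantities as weights.
ΣP(Period 1)·Q(Period 1) = 8.45×107 + 2.52×88 + 14.48×95 + 3.02×179 + 2.00×262 = 904.15 + 221.76 + 1375.6 + 540.58 + 524 = 3566.09
ΣP(Period 0)·Q(Period 1) = 9.20×107 + 1.88×88 + 10.35×95 + 2.34×179 + 2.58×262 = 984.4 + 165.44 + 983.25 + 418.86 + 675.96 = 3227.91
Index = 3566.09 / 3227.91 × 100 = 110.4767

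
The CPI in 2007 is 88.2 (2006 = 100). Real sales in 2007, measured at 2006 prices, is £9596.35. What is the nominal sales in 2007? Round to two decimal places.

Nominal = Real × (Index/100) = 9596.35 × (88.2/100)
        = 9596.35 × 0.882 = 8463.9807

8463.98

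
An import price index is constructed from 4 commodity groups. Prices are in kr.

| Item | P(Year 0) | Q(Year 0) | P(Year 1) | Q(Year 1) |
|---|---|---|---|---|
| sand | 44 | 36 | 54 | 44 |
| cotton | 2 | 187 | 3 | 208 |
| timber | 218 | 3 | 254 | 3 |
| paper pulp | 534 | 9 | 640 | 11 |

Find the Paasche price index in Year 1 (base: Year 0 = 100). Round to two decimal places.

Paasche price index uses current-period quantities as weights.
ΣP(Year 1)·Q(Year 1) = 54×44 + 3×208 + 254×3 + 640×11 = 2376 + 624 + 762 + 7040 = 10802
ΣP(Year 0)·Q(Year 1) = 44×44 + 2×208 + 218×3 + 534×11 = 1936 + 416 + 654 + 5874 = 8880
Index = 10802 / 8880 × 100 = 121.6441

121.64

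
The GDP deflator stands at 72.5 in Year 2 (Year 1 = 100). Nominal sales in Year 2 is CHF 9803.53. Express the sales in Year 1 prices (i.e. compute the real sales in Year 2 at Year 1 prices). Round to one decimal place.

Real = Nominal ÷ (Index/100) = 9803.53 ÷ (72.5/100)
     = 9803.53 ÷ 0.725 = 13522.1103

13522.1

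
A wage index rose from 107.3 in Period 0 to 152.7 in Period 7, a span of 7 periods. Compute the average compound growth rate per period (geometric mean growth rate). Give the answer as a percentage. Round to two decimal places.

Growth factor = (152.7/107.3)^(1/7) = (1.423113)^(1/7) = 1.051699
Growth rate = 1.051699 − 1 = 0.051699 = 5.1699%

5.17%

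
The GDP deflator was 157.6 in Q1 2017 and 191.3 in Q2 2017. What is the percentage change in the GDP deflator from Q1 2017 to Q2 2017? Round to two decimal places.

Change = (191.3 − 157.6) / 157.6 × 100
       = 33.7 / 157.6 × 100 = 21.3832%

21.38%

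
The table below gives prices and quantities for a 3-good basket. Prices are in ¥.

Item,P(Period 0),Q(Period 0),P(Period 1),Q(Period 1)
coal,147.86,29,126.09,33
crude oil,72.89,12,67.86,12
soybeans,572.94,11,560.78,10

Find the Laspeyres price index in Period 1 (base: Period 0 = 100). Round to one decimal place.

Laspeyres price index uses base-period quantities as weights.
ΣP(Period 1)·Q(Period 0) = 126.09×29 + 67.86×12 + 560.78×11 = 3656.61 + 814.32 + 6168.58 = 10639.51
ΣP(Period 0)·Q(Period 0) = 147.86×29 + 72.89×12 + 572.94×11 = 4287.94 + 874.68 + 6302.34 = 11464.96
Index = 10639.51 / 11464.96 × 100 = 92.8002

92.8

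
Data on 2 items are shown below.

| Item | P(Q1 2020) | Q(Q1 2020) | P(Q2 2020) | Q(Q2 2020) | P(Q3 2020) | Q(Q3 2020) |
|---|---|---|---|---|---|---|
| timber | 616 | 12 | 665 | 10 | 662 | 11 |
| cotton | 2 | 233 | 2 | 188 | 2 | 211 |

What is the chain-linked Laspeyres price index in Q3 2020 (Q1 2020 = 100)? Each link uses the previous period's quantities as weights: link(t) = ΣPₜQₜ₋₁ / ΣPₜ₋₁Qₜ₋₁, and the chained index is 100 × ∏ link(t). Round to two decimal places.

Link Q1 2020→Q2 2020:
ΣP(Q2 2020)Q(Q1 2020) = 665×12 + 2×233 = 7980 + 466 = 8446
ΣP(Q1 2020)Q(Q1 2020) = 616×12 + 2×233 = 7392 + 466 = 7858
link = 8446/7858 = 1.074828
Link Q2 2020→Q3 2020:
ΣP(Q3 2020)Q(Q2 2020) = 662×10 + 2×188 = 6620 + 376 = 6996
ΣP(Q2 2020)Q(Q2 2020) = 665×10 + 2×188 = 6650 + 376 = 7026
link = 6996/7026 = 0.995730
Chained index = 100 × 1.074828 × 0.995730 = 107.0239

107.02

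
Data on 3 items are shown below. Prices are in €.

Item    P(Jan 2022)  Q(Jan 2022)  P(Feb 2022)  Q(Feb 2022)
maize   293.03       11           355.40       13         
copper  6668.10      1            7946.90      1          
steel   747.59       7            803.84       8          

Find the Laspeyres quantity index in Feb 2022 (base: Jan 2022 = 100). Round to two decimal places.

Laspeyres quantity index uses base-period prices as weights.
ΣP(Jan 2022)·Q(Feb 2022) = 293.03×13 + 6668.10×1 + 747.59×8 = 3809.39 + 6668.1 + 5980.72 = 16458.21
ΣP(Jan 2022)·Q(Jan 2022) = 293.03×11 + 6668.10×1 + 747.59×7 = 3223.33 + 6668.1 + 5233.13 = 15124.56
Index = 16458.21 / 15124.56 × 100 = 108.8178

108.82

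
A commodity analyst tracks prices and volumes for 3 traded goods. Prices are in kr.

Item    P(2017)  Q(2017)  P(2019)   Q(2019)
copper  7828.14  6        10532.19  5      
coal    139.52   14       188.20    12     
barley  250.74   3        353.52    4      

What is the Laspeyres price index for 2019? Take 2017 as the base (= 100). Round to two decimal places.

134.65

Laspeyres price index uses base-period quantities as weights.
ΣP(2019)·Q(2017) = 10532.19×6 + 188.20×14 + 353.52×3 = 63193.14 + 2634.8 + 1060.56 = 66888.5
ΣP(2017)·Q(2017) = 7828.14×6 + 139.52×14 + 250.74×3 = 46968.84 + 1953.28 + 752.22 = 49674.34
Index = 66888.5 / 49674.34 × 100 = 134.6540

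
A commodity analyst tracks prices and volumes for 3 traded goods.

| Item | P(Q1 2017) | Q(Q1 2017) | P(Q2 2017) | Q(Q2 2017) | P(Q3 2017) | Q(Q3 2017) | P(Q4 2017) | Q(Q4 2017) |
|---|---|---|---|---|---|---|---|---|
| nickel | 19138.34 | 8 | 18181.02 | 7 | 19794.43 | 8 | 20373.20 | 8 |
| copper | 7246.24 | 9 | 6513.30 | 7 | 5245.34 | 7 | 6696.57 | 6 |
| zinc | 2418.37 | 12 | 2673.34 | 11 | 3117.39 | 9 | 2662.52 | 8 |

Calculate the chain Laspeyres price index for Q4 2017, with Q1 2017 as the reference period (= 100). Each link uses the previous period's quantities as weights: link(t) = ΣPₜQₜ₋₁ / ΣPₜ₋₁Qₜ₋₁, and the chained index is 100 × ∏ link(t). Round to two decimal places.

Link Q1 2017→Q2 2017:
ΣP(Q2 2017)Q(Q1 2017) = 18181.02×8 + 6513.30×9 + 2673.34×12 = 145448.16 + 58619.7 + 32080.08 = 236147.94
ΣP(Q1 2017)Q(Q1 2017) = 19138.34×8 + 7246.24×9 + 2418.37×12 = 153106.72 + 65216.16 + 29020.44 = 247343.32
link = 236147.94/247343.32 = 0.954737
Link Q2 2017→Q3 2017:
ΣP(Q3 2017)Q(Q2 2017) = 19794.43×7 + 5245.34×7 + 3117.39×11 = 138561.01 + 36717.38 + 34291.29 = 209569.68
ΣP(Q2 2017)Q(Q2 2017) = 18181.02×7 + 6513.30×7 + 2673.34×11 = 127267.14 + 45593.1 + 29406.74 = 202266.98
link = 209569.68/202266.98 = 1.036104
Link Q3 2017→Q4 2017:
ΣP(Q4 2017)Q(Q3 2017) = 20373.20×8 + 6696.57×7 + 2662.52×9 = 162985.6 + 46875.99 + 23962.68 = 233824.27
ΣP(Q3 2017)Q(Q3 2017) = 19794.43×8 + 5245.34×7 + 3117.39×9 = 158355.44 + 36717.38 + 28056.51 = 223129.33
link = 233824.27/223129.33 = 1.047932
Chained index = 100 × 0.954737 × 1.036104 × 1.047932 = 103.6622

103.66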